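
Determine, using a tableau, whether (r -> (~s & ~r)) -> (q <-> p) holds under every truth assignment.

Assume the negation and expand:
Initial set: {~((r -> (~s & ~r)) -> (q <-> p))}.
~((r -> (~s & ~r)) -> (q <-> p)): α-rule — add (r -> (~s & ~r)), ~(q <-> p).
(r -> (~s & ~r)): β-rule — branch into ~r  //  (~s & ~r).
  branch 1 (add ~r):
    ~(q <-> p): β-rule — branch into q, ~p  //  ~q, p.
      branch 1.1 (add q, ~p):
        ○ open, literals {p=false, q=true, r=false}.
      branch 1.2 (add ~q, p):
        ○ open, literals {p=true, q=false, r=false}.
  branch 2 (add (~s & ~r)):
    (~s & ~r): α-rule — add ~s, ~r.
    ~(q <-> p): β-rule — branch into q, ~p  //  ~q, p.
      branch 2.1 (add q, ~p):
        ○ open, literals {p=false, q=true, r=false, s=false}.
      branch 2.2 (add ~q, p):
        ○ open, literals {p=true, q=false, r=false, s=false}.
0 branches closed, 4 open.
An open branch gives a countermodel: p=false, q=true, r=false (unmentioned atoms arbitrary); under it the original formula is false.

Not valid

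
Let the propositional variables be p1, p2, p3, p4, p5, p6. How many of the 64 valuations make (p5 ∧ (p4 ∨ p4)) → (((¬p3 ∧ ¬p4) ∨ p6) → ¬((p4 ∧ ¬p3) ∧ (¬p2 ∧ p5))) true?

Initial set: {((p5 ∧ (p4 ∨ p4)) → (((¬p3 ∧ ¬p4) ∨ p6) → ¬((p4 ∧ ¬p3) ∧ (¬p2 ∧ p5))))}.
((p5 ∧ (p4 ∨ p4)) → (((¬p3 ∧ ¬p4) ∨ p6) → ¬((p4 ∧ ¬p3) ∧ (¬p2 ∧ p5)))): β-rule — branch into ¬(p5 ∧ (p4 ∨ p4))  //  (((¬p3 ∧ ¬p4) ∨ p6) → ¬((p4 ∧ ¬p3) ∧ (¬p2 ∧ p5))).
  branch 1 (add ¬(p5 ∧ (p4 ∨ p4))):
    ¬(p5 ∧ (p4 ∨ p4)): β-rule — branch into ¬p5  //  ¬(p4 ∨ p4).
      branch 1.1 (add ¬p5):
        ○ open, literals {p5=0}.
      branch 1.2 (add ¬(p4 ∨ p4)):
        ¬(p4 ∨ p4): α-rule — add ¬p4, ¬p4.
        ○ open, literals {p4=0}.
  branch 2 (add (((¬p3 ∧ ¬p4) ∨ p6) → ¬((p4 ∧ ¬p3) ∧ (¬p2 ∧ p5)))):
    (((¬p3 ∧ ¬p4) ∨ p6) → ¬((p4 ∧ ¬p3) ∧ (¬p2 ∧ p5))): β-rule — branch into ¬((¬p3 ∧ ¬p4) ∨ p6)  //  ¬((p4 ∧ ¬p3) ∧ (¬p2 ∧ p5)).
      branch 2.1 (add ¬((¬p3 ∧ ¬p4) ∨ p6)):
        ¬((¬p3 ∧ ¬p4) ∨ p6): α-rule — add ¬(¬p3 ∧ ¬p4), ¬p6.
        ¬(¬p3 ∧ ¬p4): β-rule — branch into ¬¬p3  //  ¬¬p4.
          branch 2.1.1 (add ¬¬p3):
            ○ open, literals {p3=1, p6=0}.
          branch 2.1.2 (add ¬¬p4):
            ○ open, literals {p4=1, p6=0}.
      branch 2.2 (add ¬((p4 ∧ ¬p3) ∧ (¬p2 ∧ p5))):
        ¬((p4 ∧ ¬p3) ∧ (¬p2 ∧ p5)): β-rule — branch into ¬(p4 ∧ ¬p3)  //  ¬(¬p2 ∧ p5).
          branch 2.2.1 (add ¬(p4 ∧ ¬p3)):
            ¬(p4 ∧ ¬p3): β-rule — branch into ¬p4  //  ¬¬p3.
              branch 2.2.1.1 (add ¬p4):
                ○ open, literals {p4=0}.
              branch 2.2.1.2 (add ¬¬p3):
                ○ open, literals {p3=1}.
          branch 2.2.2 (add ¬(¬p2 ∧ p5)):
            ¬(¬p2 ∧ p5): β-rule — branch into ¬¬p2  //  ¬p5.
              branch 2.2.2.1 (add ¬¬p2):
                ○ open, literals {p2=1}.
              branch 2.2.2.2 (add ¬p5):
                ○ open, literals {p5=0}.
0 branches closed, 8 open.
Each open branch fixes some atoms; the unmentioned ones are free. Counting distinct full assignments: branch {p5=0} (p1, p2, p3, p4, p6) contributes 32 new; branch {p4=0} (p1, p2, p3, p5, p6) contributes 16 new; branch {p3=1, p6=0} (p1, p2, p4, p5) contributes 4 new; branch {p4=1, p6=0} (p1, p2, p3, p5) contributes 4 new; branch {p4=0} (p1, p2, p3, p5, p6) contributes 0 new; branch {p3=1} (p1, p2, p4, p5, p6) contributes 4 new; branch {p2=1} (p1, p3, p4, p5, p6) contributes 2 new; branch {p5=0} (p1, p2, p3, p4, p6) contributes 0 new. Total: 62.

62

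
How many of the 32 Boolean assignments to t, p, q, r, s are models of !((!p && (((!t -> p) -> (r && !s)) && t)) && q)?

Initial set: {!((!p && (((!t -> p) -> (r && !s)) && t)) && q)}.
!((!p && (((!t -> p) -> (r && !s)) && t)) && q): β-rule — branch into !(!p && (((!t -> p) -> (r && !s)) && t))  //  !q.
  branch 1 (add !(!p && (((!t -> p) -> (r && !s)) && t))):
    !(!p && (((!t -> p) -> (r && !s)) && t)): β-rule — branch into !!p  //  !(((!t -> p) -> (r && !s)) && t).
      branch 1.1 (add !!p):
        ○ open, literals {p=1}.
      branch 1.2 (add !(((!t -> p) -> (r && !s)) && t)):
        !(((!t -> p) -> (r && !s)) && t): β-rule — branch into !((!t -> p) -> (r && !s))  //  !t.
          branch 1.2.1 (add !((!t -> p) -> (r && !s))):
            !((!t -> p) -> (r && !s)): α-rule — add (!t -> p), !(r && !s).
            (!t -> p): β-rule — branch into !!t  //  p.
              branch 1.2.1.1 (add !!t):
                !(r && !s): β-rule — branch into !r  //  !!s.
                  branch 1.2.1.1.1 (add !r):
                    ○ open, literals {r=0, t=1}.
                  branch 1.2.1.1.2 (add !!s):
                    ○ open, literals {s=1, t=1}.
              branch 1.2.1.2 (add p):
                !(r && !s): β-rule — branch into !r  //  !!s.
                  branch 1.2.1.2.1 (add !r):
                    ○ open, literals {p=1, r=0}.
                  branch 1.2.1.2.2 (add !!s):
                    ○ open, literals {p=1, s=1}.
          branch 1.2.2 (add !t):
            ○ open, literals {t=0}.
  branch 2 (add !q):
    ○ open, literals {q=0}.
0 branches closed, 7 open.
Each open branch fixes some atoms; the unmentioned ones are free. Counting distinct full assignments: branch {p=1} (t, q, r, s) contributes 16 new; branch {r=0, t=1} (p, q, s) contributes 4 new; branch {s=1, t=1} (p, q, r) contributes 2 new; branch {p=1, r=0} (t, q, s) contributes 0 new; branch {p=1, s=1} (t, q, r) contributes 0 new; branch {t=0} (p, q, r, s) contributes 8 new; branch {q=0} (t, p, r, s) contributes 1 new. Total: 31.

31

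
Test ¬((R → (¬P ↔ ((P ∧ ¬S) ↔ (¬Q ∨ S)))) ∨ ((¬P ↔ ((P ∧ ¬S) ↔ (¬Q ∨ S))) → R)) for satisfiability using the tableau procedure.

Initial set: {¬((R → (¬P ↔ ((P ∧ ¬S) ↔ (¬Q ∨ S)))) ∨ ((¬P ↔ ((P ∧ ¬S) ↔ (¬Q ∨ S))) → R))}.
¬((R → (¬P ↔ ((P ∧ ¬S) ↔ (¬Q ∨ S)))) ∨ ((¬P ↔ ((P ∧ ¬S) ↔ (¬Q ∨ S))) → R)): α-rule — add ¬(R → (¬P ↔ ((P ∧ ¬S) ↔ (¬Q ∨ S)))), ¬((¬P ↔ ((P ∧ ¬S) ↔ (¬Q ∨ S))) → R).
¬(R → (¬P ↔ ((P ∧ ¬S) ↔ (¬Q ∨ S)))): α-rule — add R, ¬(¬P ↔ ((P ∧ ¬S) ↔ (¬Q ∨ S))).
¬((¬P ↔ ((P ∧ ¬S) ↔ (¬Q ∨ S))) → R): α-rule — add (¬P ↔ ((P ∧ ¬S) ↔ (¬Q ∨ S))), ¬R.
× closes — contains both R and ¬R.
All 1 branch closes.
Every branch closed; the formula is unsatisfiable.

Unsatisfiable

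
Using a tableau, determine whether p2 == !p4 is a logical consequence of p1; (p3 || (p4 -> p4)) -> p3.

No

Initial set: {p1; ((p3 || (p4 -> p4)) -> p3); !(p2 == !p4)}.
((p3 || (p4 -> p4)) -> p3): β-rule — branch into !(p3 || (p4 -> p4))  //  p3.
  branch 1 (add !(p3 || (p4 -> p4))):
    !(p3 || (p4 -> p4)): α-rule — add !p3, !(p4 -> p4).
    !(p4 -> p4): α-rule — add p4, !p4.
    × closes — contains both p4 and !p4.
  branch 2 (add p3):
    !(p2 == !p4): β-rule — branch into p2, !!p4  //  !p2, !p4.
      branch 2.1 (add p2, !!p4):
        ○ open, literals {p1=true, p2=true, p3=true, p4=true}.
      branch 2.2 (add !p2, !p4):
        ○ open, literals {p1=true, p2=false, p3=true, p4=false}.
1 branch closed, 2 open.
An open branch gives a countermodel: p1=true, p2=true, p3=true, p4=true (unmentioned atoms arbitrary); the premises hold there but the conclusion fails.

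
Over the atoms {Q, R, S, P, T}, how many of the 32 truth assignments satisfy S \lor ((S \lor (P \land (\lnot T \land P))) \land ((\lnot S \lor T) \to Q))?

Initial set: {T (S \lor ((S \lor (P \land (\lnot T \land P))) \land ((\lnot S \lor T) \to Q)))}.
T (S \lor ((S \lor (P \land (\lnot T \land P))) \land ((\lnot S \lor T) \to Q))): β-rule — branch into T S  //  T ((S \lor (P \land (\lnot T \land P))) \land ((\lnot S \lor T) \to Q)).
  branch 1 (add T S):
    ○ open, literals {S=1}.
  branch 2 (add T ((S \lor (P \land (\lnot T \land P))) \land ((\lnot S \lor T) \to Q))):
    T ((S \lor (P \land (\lnot T \land P))) \land ((\lnot S \lor T) \to Q)): α-rule — add T (S \lor (P \land (\lnot T \land P))), T ((\lnot S \lor T) \to Q).
    T (S \lor (P \land (\lnot T \land P))): β-rule — branch into T S  //  T (P \land (\lnot T \land P)).
      branch 2.1 (add T S):
        T ((\lnot S \lor T) \to Q): β-rule — branch into F (\lnot S \lor T)  //  T Q.
          branch 2.1.1 (add F (\lnot S \lor T)):
            F (\lnot S \lor T): α-rule — add F \lnot S, F T.
            ○ open, literals {S=1, T=0}.
          branch 2.1.2 (add T Q):
            ○ open, literals {Q=1, S=1}.
      branch 2.2 (add T (P \land (\lnot T \land P))):
        T (P \land (\lnot T \land P)): α-rule — add T P, T (\lnot T \land P).
        T (\lnot T \land P): α-rule — add T \lnot T, T P.
        T ((\lnot S \lor T) \to Q): β-rule — branch into F (\lnot S \lor T)  //  T Q.
          branch 2.2.1 (add F (\lnot S \lor T)):
            F (\lnot S \lor T): α-rule — add F \lnot S, F T.
            ○ open, literals {P=1, S=1, T=0}.
          branch 2.2.2 (add T Q):
            ○ open, literals {P=1, Q=1, T=0}.
0 branches closed, 5 open.
Each open branch fixes some atoms; the unmentioned ones are free. Counting distinct full assignments: branch {S=1} (Q, R, P, T) contributes 16 new; branch {S=1, T=0} (Q, R, P) contributes 0 new; branch {Q=1, S=1} (R, P, T) contributes 0 new; branch {P=1, S=1, T=0} (Q, R) contributes 0 new; branch {P=1, Q=1, T=0} (R, S) contributes 2 new. Total: 18.

18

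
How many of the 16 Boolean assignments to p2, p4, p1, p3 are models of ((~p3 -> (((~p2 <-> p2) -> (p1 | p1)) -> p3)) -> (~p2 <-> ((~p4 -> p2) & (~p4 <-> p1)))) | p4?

Initial set: {(((~p3 -> (((~p2 <-> p2) -> (p1 | p1)) -> p3)) -> (~p2 <-> ((~p4 -> p2) & (~p4 <-> p1)))) | p4)}.
(((~p3 -> (((~p2 <-> p2) -> (p1 | p1)) -> p3)) -> (~p2 <-> ((~p4 -> p2) & (~p4 <-> p1)))) | p4): β-rule — branch into ((~p3 -> (((~p2 <-> p2) -> (p1 | p1)) -> p3)) -> (~p2 <-> ((~p4 -> p2) & (~p4 <-> p1))))  //  p4.
  branch 1 (add ((~p3 -> (((~p2 <-> p2) -> (p1 | p1)) -> p3)) -> (~p2 <-> ((~p4 -> p2) & (~p4 <-> p1))))):
    ((~p3 -> (((~p2 <-> p2) -> (p1 | p1)) -> p3)) -> (~p2 <-> ((~p4 -> p2) & (~p4 <-> p1)))): β-rule — branch into ~(~p3 -> (((~p2 <-> p2) -> (p1 | p1)) -> p3))  //  (~p2 <-> ((~p4 -> p2) & (~p4 <-> p1))).
      branch 1.1 (add ~(~p3 -> (((~p2 <-> p2) -> (p1 | p1)) -> p3))):
        ~(~p3 -> (((~p2 <-> p2) -> (p1 | p1)) -> p3)): α-rule — add ~p3, ~(((~p2 <-> p2) -> (p1 | p1)) -> p3).
        ~(((~p2 <-> p2) -> (p1 | p1)) -> p3): α-rule — add ((~p2 <-> p2) -> (p1 | p1)), ~p3.
        ((~p2 <-> p2) -> (p1 | p1)): β-rule — branch into ~(~p2 <-> p2)  //  (p1 | p1).
          branch 1.1.1 (add ~(~p2 <-> p2)):
            ~(~p2 <-> p2): β-rule — branch into ~p2, ~p2  //  ~~p2, p2.
              branch 1.1.1.1 (add ~p2, ~p2):
                ○ open, literals {p2=0, p3=0}.
              branch 1.1.1.2 (add ~~p2, p2):
                ○ open, literals {p2=1, p3=0}.
          branch 1.1.2 (add (p1 | p1)):
            (p1 | p1): β-rule — branch into p1  //  p1.
              branch 1.1.2.1 (add p1):
                ○ open, literals {p1=1, p3=0}.
              branch 1.1.2.2 (add p1):
                ○ open, literals {p1=1, p3=0}.
      branch 1.2 (add (~p2 <-> ((~p4 -> p2) & (~p4 <-> p1)))):
        (~p2 <-> ((~p4 -> p2) & (~p4 <-> p1))): β-rule — branch into ~p2, ((~p4 -> p2) & (~p4 <-> p1))  //  ~~p2, ~((~p4 -> p2) & (~p4 <-> p1)).
          branch 1.2.1 (add ~p2, ((~p4 -> p2) & (~p4 <-> p1))):
            ((~p4 -> p2) & (~p4 <-> p1)): α-rule — add (~p4 -> p2), (~p4 <-> p1).
            (~p4 -> p2): β-rule — branch into ~~p4  //  p2.
              branch 1.2.1.1 (add ~~p4):
                (~p4 <-> p1): β-rule — branch into ~p4, p1  //  ~~p4, ~p1.
                  branch 1.2.1.1.1 (add ~p4, p1):
                    × closes — contains both p4 and ~p4.
                  branch 1.2.1.1.2 (add ~~p4, ~p1):
                    ○ open, literals {p1=0, p2=0, p4=1}.
              branch 1.2.1.2 (add p2):
                × closes — contains both p2 and ~p2.
          branch 1.2.2 (add ~~p2, ~((~p4 -> p2) & (~p4 <-> p1))):
            ~((~p4 -> p2) & (~p4 <-> p1)): β-rule — branch into ~(~p4 -> p2)  //  ~(~p4 <-> p1).
              branch 1.2.2.1 (add ~(~p4 -> p2)):
                ~(~p4 -> p2): α-rule — add ~p4, ~p2.
                × closes — contains both p2 and ~p2.
              branch 1.2.2.2 (add ~(~p4 <-> p1)):
                ~(~p4 <-> p1): β-rule — branch into ~p4, ~p1  //  ~~p4, p1.
                  branch 1.2.2.2.1 (add ~p4, ~p1):
                    ○ open, literals {p1=0, p2=1, p4=0}.
                  branch 1.2.2.2.2 (add ~~p4, p1):
                    ○ open, literals {p1=1, p2=1, p4=1}.
  branch 2 (add p4):
    ○ open, literals {p4=1}.
3 branches closed, 8 open.
Each open branch fixes some atoms; the unmentioned ones are free. Counting distinct full assignments: branch {p2=0, p3=0} (p4, p1) contributes 4 new; branch {p2=1, p3=0} (p4, p1) contributes 4 new; branch {p1=1, p3=0} (p2, p4) contributes 0 new; branch {p1=1, p3=0} (p2, p4) contributes 0 new; branch {p1=0, p2=0, p4=1} (p3) contributes 1 new; branch {p1=0, p2=1, p4=0} (p3) contributes 1 new; branch {p1=1, p2=1, p4=1} (p3) contributes 1 new; branch {p4=1} (p2, p1, p3) contributes 2 new. Total: 13.

13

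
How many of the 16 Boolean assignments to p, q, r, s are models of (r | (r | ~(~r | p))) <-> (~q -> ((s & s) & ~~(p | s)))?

8

Initial set: {T ((r | (r | ~(~r | p))) <-> (~q -> ((s & s) & ~~(p | s))))}.
T ((r | (r | ~(~r | p))) <-> (~q -> ((s & s) & ~~(p | s)))): β-rule — branch into T (r | (r | ~(~r | p))), T (~q -> ((s & s) & ~~(p | s)))  //  F (r | (r | ~(~r | p))), F (~q -> ((s & s) & ~~(p | s))).
  branch 1 (add T (r | (r | ~(~r | p))), T (~q -> ((s & s) & ~~(p | s)))):
    T (r | (r | ~(~r | p))): β-rule — branch into T r  //  T (r | ~(~r | p)).
      branch 1.1 (add T r):
        T (~q -> ((s & s) & ~~(p | s))): β-rule — branch into F ~q  //  T ((s & s) & ~~(p | s)).
          branch 1.1.1 (add F ~q):
            ○ open, literals {q=true, r=true}.
          branch 1.1.2 (add T ((s & s) & ~~(p | s))):
            T ((s & s) & ~~(p | s)): α-rule — add T (s & s), T ~~(p | s).
            T (s & s): α-rule — add T s, T s.
            T ~~(p | s): drop double negation, giving T (p | s).
            T (p | s): β-rule — branch into T p  //  T s.
              branch 1.1.2.1 (add T p):
                ○ open, literals {p=true, r=true, s=true}.
              branch 1.1.2.2 (add T s):
                ○ open, literals {r=true, s=true}.
      branch 1.2 (add T (r | ~(~r | p))):
        T (~q -> ((s & s) & ~~(p | s))): β-rule — branch into F ~q  //  T ((s & s) & ~~(p | s)).
          branch 1.2.1 (add F ~q):
            T (r | ~(~r | p)): β-rule — branch into T r  //  T ~(~r | p).
              branch 1.2.1.1 (add T r):
                ○ open, literals {q=true, r=true}.
              branch 1.2.1.2 (add T ~(~r | p)):
                T ~(~r | p): α-rule — add F ~r, F p.
                ○ open, literals {p=false, q=true, r=true}.
          branch 1.2.2 (add T ((s & s) & ~~(p | s))):
            T ((s & s) & ~~(p | s)): α-rule — add T (s & s), T ~~(p | s).
            T (s & s): α-rule — add T s, T s.
            T ~~(p | s): drop double negation, giving T (p | s).
            T (r | ~(~r | p)): β-rule — branch into T r  //  T ~(~r | p).
              branch 1.2.2.1 (add T r):
                T (p | s): β-rule — branch into T p  //  T s.
                  branch 1.2.2.1.1 (add T p):
                    ○ open, literals {p=true, r=true, s=true}.
                  branch 1.2.2.1.2 (add T s):
                    ○ open, literals {r=true, s=true}.
              branch 1.2.2.2 (add T ~(~r | p)):
                T ~(~r | p): α-rule — add F ~r, F p.
                T (p | s): β-rule — branch into T p  //  T s.
                  branch 1.2.2.2.1 (add T p):
                    × closes — contains both p and ~p.
                  branch 1.2.2.2.2 (add T s):
                    ○ open, literals {p=false, r=true, s=true}.
  branch 2 (add F (r | (r | ~(~r | p))), F (~q -> ((s & s) & ~~(p | s)))):
    F (r | (r | ~(~r | p))): α-rule — add F r, F (r | ~(~r | p)).
    F (~q -> ((s & s) & ~~(p | s))): α-rule — add T ~q, F ((s & s) & ~~(p | s)).
    F (r | ~(~r | p)): α-rule — add F r, F ~(~r | p).
    F ((s & s) & ~~(p | s)): β-rule — branch into F (s & s)  //  F ~~(p | s).
      branch 2.1 (add F (s & s)):
        F ~(~r | p): β-rule — branch into T ~r  //  T p.
          branch 2.1.1 (add T ~r):
            F (s & s): β-rule — branch into F s  //  F s.
              branch 2.1.1.1 (add F s):
                ○ open, literals {q=false, r=false, s=false}.
              branch 2.1.1.2 (add F s):
                ○ open, literals {q=false, r=false, s=false}.
          branch 2.1.2 (add T p):
            F (s & s): β-rule — branch into F s  //  F s.
              branch 2.1.2.1 (add F s):
                ○ open, literals {p=true, q=false, r=false, s=false}.
              branch 2.1.2.2 (add F s):
                ○ open, literals {p=true, q=false, r=false, s=false}.
      branch 2.2 (add F ~~(p | s)):
        F ~~(p | s): drop double negation, giving F (p | s).
        F (p | s): α-rule — add F p, F s.
        F ~(~r | p): β-rule — branch into T ~r  //  T p.
          branch 2.2.1 (add T ~r):
            ○ open, literals {p=false, q=false, r=false, s=false}.
          branch 2.2.2 (add T p):
            × closes — contains both p and ~p.
2 branches closed, 13 open.
Each open branch fixes some atoms; the unmentioned ones are free. Counting distinct full assignments: branch {q=true, r=true} (p, s) contributes 4 new; branch {p=true, r=true, s=true} (q) contributes 1 new; branch {r=true, s=true} (p, q) contributes 1 new; branch {q=true, r=true} (p, s) contributes 0 new; branch {p=false, q=true, r=true} (s) contributes 0 new; branch {p=true, r=true, s=true} (q) contributes 0 new; branch {r=true, s=true} (p, q) contributes 0 new; branch {p=false, r=true, s=true} (q) contributes 0 new; branch {q=false, r=false, s=false} (p) contributes 2 new; branch {q=false, r=false, s=false} (p) contributes 0 new; branch {p=true, q=false, r=false, s=false} (none free) contributes 0 new; branch {p=true, q=false, r=false, s=false} (none free) contributes 0 new; branch {p=false, q=false, r=false, s=false} (none free) contributes 0 new. Total: 8.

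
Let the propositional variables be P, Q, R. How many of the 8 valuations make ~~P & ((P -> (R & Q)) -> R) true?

4

Initial set: {(~~P & ((P -> (R & Q)) -> R))}.
(~~P & ((P -> (R & Q)) -> R)): α-rule — add ~~P, ((P -> (R & Q)) -> R).
~~P: drop double negation, giving P.
((P -> (R & Q)) -> R): β-rule — branch into ~(P -> (R & Q))  //  R.
  branch 1 (add ~(P -> (R & Q))):
    ~(P -> (R & Q)): α-rule — add P, ~(R & Q).
    ~(R & Q): β-rule — branch into ~R  //  ~Q.
      branch 1.1 (add ~R):
        ○ open, literals {P=T, R=F}.
      branch 1.2 (add ~Q):
        ○ open, literals {P=T, Q=F}.
  branch 2 (add R):
    ○ open, literals {P=T, R=T}.
0 branches closed, 3 open.
Each open branch fixes some atoms; the unmentioned ones are free. Counting distinct full assignments: branch {P=T, R=F} (Q) contributes 2 new; branch {P=T, Q=F} (R) contributes 1 new; branch {P=T, R=T} (Q) contributes 1 new. Total: 4.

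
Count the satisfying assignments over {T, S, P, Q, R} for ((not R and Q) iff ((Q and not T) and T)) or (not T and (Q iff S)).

Initial set: {(((not R and Q) iff ((Q and not T) and T)) or (not T and (Q iff S)))}.
(((not R and Q) iff ((Q and not T) and T)) or (not T and (Q iff S))): β-rule — branch into ((not R and Q) iff ((Q and not T) and T))  //  (not T and (Q iff S)).
  branch 1 (add ((not R and Q) iff ((Q and not T) and T))):
    ((not R and Q) iff ((Q and not T) and T)): β-rule — branch into (not R and Q), ((Q and not T) and T)  //  not (not R and Q), not ((Q and not T) and T).
      branch 1.1 (add (not R and Q), ((Q and not T) and T)):
        (not R and Q): α-rule — add not R, Q.
        ((Q and not T) and T): α-rule — add (Q and not T), T.
        (Q and not T): α-rule — add Q, not T.
        × closes — contains both T and not T.
      branch 1.2 (add not (not R and Q), not ((Q and not T) and T)):
        not (not R and Q): β-rule — branch into not not R  //  not Q.
          branch 1.2.1 (add not not R):
            not ((Q and not T) and T): β-rule — branch into not (Q and not T)  //  not T.
              branch 1.2.1.1 (add not (Q and not T)):
                not (Q and not T): β-rule — branch into not Q  //  not not T.
                  branch 1.2.1.1.1 (add not Q):
                    ○ open, literals {Q=false, R=true}.
                  branch 1.2.1.1.2 (add not not T):
                    ○ open, literals {R=true, T=true}.
              branch 1.2.1.2 (add not T):
                ○ open, literals {R=true, T=false}.
          branch 1.2.2 (add not Q):
            not ((Q and not T) and T): β-rule — branch into not (Q and not T)  //  not T.
              branch 1.2.2.1 (add not (Q and not T)):
                not (Q and not T): β-rule — branch into not Q  //  not not T.
                  branch 1.2.2.1.1 (add not Q):
                    ○ open, literals {Q=false}.
                  branch 1.2.2.1.2 (add not not T):
                    ○ open, literals {Q=false, T=true}.
              branch 1.2.2.2 (add not T):
                ○ open, literals {Q=false, T=false}.
  branch 2 (add (not T and (Q iff S))):
    (not T and (Q iff S)): α-rule — add not T, (Q iff S).
    (Q iff S): β-rule — branch into Q, S  //  not Q, not S.
      branch 2.1 (add Q, S):
        ○ open, literals {Q=true, S=true, T=false}.
      branch 2.2 (add not Q, not S):
        ○ open, literals {Q=false, S=false, T=false}.
1 branch closed, 8 open.
Each open branch fixes some atoms; the unmentioned ones are free. Counting distinct full assignments: branch {Q=false, R=true} (T, S, P) contributes 8 new; branch {R=true, T=true} (S, P, Q) contributes 4 new; branch {R=true, T=false} (S, P, Q) contributes 4 new; branch {Q=false} (T, S, P, R) contributes 8 new; branch {Q=false, T=true} (S, P, R) contributes 0 new; branch {Q=false, T=false} (S, P, R) contributes 0 new; branch {Q=true, S=true, T=false} (P, R) contributes 2 new; branch {Q=false, S=false, T=false} (P, R) contributes 0 new. Total: 26.

26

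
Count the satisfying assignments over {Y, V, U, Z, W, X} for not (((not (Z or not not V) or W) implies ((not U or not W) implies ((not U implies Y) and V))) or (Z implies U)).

Initial set: {not (((not (Z or not not V) or W) implies ((not U or not W) implies ((not U implies Y) and V))) or (Z implies U))}.
not (((not (Z or not not V) or W) implies ((not U or not W) implies ((not U implies Y) and V))) or (Z implies U)): α-rule — add not ((not (Z or not not V) or W) implies ((not U or not W) implies ((not U implies Y) and V))), not (Z implies U).
not ((not (Z or not not V) or W) implies ((not U or not W) implies ((not U implies Y) and V))): α-rule — add (not (Z or not not V) or W), not ((not U or not W) implies ((not U implies Y) and V)).
not (Z implies U): α-rule — add Z, not U.
not ((not U or not W) implies ((not U implies Y) and V)): α-rule — add (not U or not W), not ((not U implies Y) and V).
(not (Z or not not V) or W): β-rule — branch into not (Z or not not V)  //  W.
  branch 1 (add not (Z or not not V)):
    not (Z or not not V): α-rule — add not Z, not not not V.
    × closes — contains both Z and not Z.
  branch 2 (add W):
    (not U or not W): β-rule — branch into not U  //  not W.
      branch 2.1 (add not U):
        not ((not U implies Y) and V): β-rule — branch into not (not U implies Y)  //  not V.
          branch 2.1.1 (add not (not U implies Y)):
            not (not U implies Y): α-rule — add not U, not Y.
            ○ open, literals {U=false, W=true, Y=false, Z=true}.
          branch 2.1.2 (add not V):
            ○ open, literals {U=false, V=false, W=true, Z=true}.
      branch 2.2 (add not W):
        × closes — contains both W and not W.
2 branches closed, 2 open.
Each open branch fixes some atoms; the unmentioned ones are free. Counting distinct full assignments: branch {U=false, W=true, Y=false, Z=true} (V, X) contributes 4 new; branch {U=false, V=false, W=true, Z=true} (Y, X) contributes 2 new. Total: 6.

6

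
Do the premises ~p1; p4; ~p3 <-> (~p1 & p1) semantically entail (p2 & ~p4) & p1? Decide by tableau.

No

Initial set: {T ~p1; T p4; T (~p3 <-> (~p1 & p1)); F ((p2 & ~p4) & p1)}.
T (~p3 <-> (~p1 & p1)): β-rule — branch into T ~p3, T (~p1 & p1)  //  F ~p3, F (~p1 & p1).
  branch 1 (add T ~p3, T (~p1 & p1)):
    T (~p1 & p1): α-rule — add T ~p1, T p1.
    × closes — contains both p1 and ~p1.
  branch 2 (add F ~p3, F (~p1 & p1)):
    F ((p2 & ~p4) & p1): β-rule — branch into F (p2 & ~p4)  //  F p1.
      branch 2.1 (add F (p2 & ~p4)):
        F (~p1 & p1): β-rule — branch into F ~p1  //  F p1.
          branch 2.1.1 (add F ~p1):
            × closes — contains both p1 and ~p1.
          branch 2.1.2 (add F p1):
            F (p2 & ~p4): β-rule — branch into F p2  //  F ~p4.
              branch 2.1.2.1 (add F p2):
                ○ open, literals {p1=0, p2=0, p3=1, p4=1}.
              branch 2.1.2.2 (add F ~p4):
                ○ open, literals {p1=0, p3=1, p4=1}.
      branch 2.2 (add F p1):
        F (~p1 & p1): β-rule — branch into F ~p1  //  F p1.
          branch 2.2.1 (add F ~p1):
            × closes — contains both p1 and ~p1.
          branch 2.2.2 (add F p1):
            ○ open, literals {p1=0, p3=1, p4=1}.
3 branches closed, 3 open.
An open branch gives a countermodel: p1=0, p2=0, p3=1, p4=1 (unmentioned atoms arbitrary); the premises hold there but the conclusion fails.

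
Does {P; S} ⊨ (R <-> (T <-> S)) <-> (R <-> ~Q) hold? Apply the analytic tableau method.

Initial set: {P; S; ~((R <-> (T <-> S)) <-> (R <-> ~Q))}.
~((R <-> (T <-> S)) <-> (R <-> ~Q)): β-rule — branch into (R <-> (T <-> S)), ~(R <-> ~Q)  //  ~(R <-> (T <-> S)), (R <-> ~Q).
  branch 1 (add (R <-> (T <-> S)), ~(R <-> ~Q)):
    (R <-> (T <-> S)): β-rule — branch into R, (T <-> S)  //  ~R, ~(T <-> S).
      branch 1.1 (add R, (T <-> S)):
        ~(R <-> ~Q): β-rule — branch into R, ~~Q  //  ~R, ~Q.
          branch 1.1.1 (add R, ~~Q):
            (T <-> S): β-rule — branch into T, S  //  ~T, ~S.
              branch 1.1.1.1 (add T, S):
                ○ open, literals {P=T, Q=T, R=T, S=T, T=T}.
              branch 1.1.1.2 (add ~T, ~S):
                × closes — contains both S and ~S.
          branch 1.1.2 (add ~R, ~Q):
            × closes — contains both R and ~R.
      branch 1.2 (add ~R, ~(T <-> S)):
        ~(R <-> ~Q): β-rule — branch into R, ~~Q  //  ~R, ~Q.
          branch 1.2.1 (add R, ~~Q):
            × closes — contains both R and ~R.
          branch 1.2.2 (add ~R, ~Q):
            ~(T <-> S): β-rule — branch into T, ~S  //  ~T, S.
              branch 1.2.2.1 (add T, ~S):
                × closes — contains both S and ~S.
              branch 1.2.2.2 (add ~T, S):
                ○ open, literals {P=T, Q=F, R=F, S=T, T=F}.
  branch 2 (add ~(R <-> (T <-> S)), (R <-> ~Q)):
    ~(R <-> (T <-> S)): β-rule — branch into R, ~(T <-> S)  //  ~R, (T <-> S).
      branch 2.1 (add R, ~(T <-> S)):
        (R <-> ~Q): β-rule — branch into R, ~Q  //  ~R, ~~Q.
          branch 2.1.1 (add R, ~Q):
            ~(T <-> S): β-rule — branch into T, ~S  //  ~T, S.
              branch 2.1.1.1 (add T, ~S):
                × closes — contains both S and ~S.
              branch 2.1.1.2 (add ~T, S):
                ○ open, literals {P=T, Q=F, R=T, S=T, T=F}.
          branch 2.1.2 (add ~R, ~~Q):
            × closes — contains both R and ~R.
      branch 2.2 (add ~R, (T <-> S)):
        (R <-> ~Q): β-rule — branch into R, ~Q  //  ~R, ~~Q.
          branch 2.2.1 (add R, ~Q):
            × closes — contains both R and ~R.
          branch 2.2.2 (add ~R, ~~Q):
            (T <-> S): β-rule — branch into T, S  //  ~T, ~S.
              branch 2.2.2.1 (add T, S):
                ○ open, literals {P=T, Q=T, R=F, S=T, T=T}.
              branch 2.2.2.2 (add ~T, ~S):
                × closes — contains both S and ~S.
8 branches closed, 4 open.
An open branch gives a countermodel: P=T, Q=T, R=T, S=T, T=T (unmentioned atoms arbitrary); the premises hold there but the conclusion fails.

No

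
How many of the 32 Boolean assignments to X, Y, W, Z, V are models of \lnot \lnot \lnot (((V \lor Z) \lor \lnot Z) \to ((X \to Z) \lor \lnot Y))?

Initial set: {\lnot \lnot \lnot (((V \lor Z) \lor \lnot Z) \to ((X \to Z) \lor \lnot Y))}.
\lnot \lnot \lnot (((V \lor Z) \lor \lnot Z) \to ((X \to Z) \lor \lnot Y)): drop double negation, giving \lnot (((V \lor Z) \lor \lnot Z) \to ((X \to Z) \lor \lnot Y)).
\lnot (((V \lor Z) \lor \lnot Z) \to ((X \to Z) \lor \lnot Y)): α-rule — add ((V \lor Z) \lor \lnot Z), \lnot ((X \to Z) \lor \lnot Y).
\lnot ((X \to Z) \lor \lnot Y): α-rule — add \lnot (X \to Z), \lnot \lnot Y.
\lnot (X \to Z): α-rule — add X, \lnot Z.
((V \lor Z) \lor \lnot Z): β-rule — branch into (V \lor Z)  //  \lnot Z.
  branch 1 (add (V \lor Z)):
    (V \lor Z): β-rule — branch into V  //  Z.
      branch 1.1 (add V):
        ○ open, literals {V=T, X=T, Y=T, Z=F}.
      branch 1.2 (add Z):
        × closes — contains both Z and \lnot Z.
  branch 2 (add \lnot Z):
    ○ open, literals {X=T, Y=T, Z=F}.
1 branch closed, 2 open.
Each open branch fixes some atoms; the unmentioned ones are free. Counting distinct full assignments: branch {V=T, X=T, Y=T, Z=F} (W) contributes 2 new; branch {X=T, Y=T, Z=F} (W, V) contributes 2 new. Total: 4.

4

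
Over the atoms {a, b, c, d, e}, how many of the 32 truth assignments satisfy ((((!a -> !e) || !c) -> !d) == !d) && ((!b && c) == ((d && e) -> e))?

7

Initial set: {(((((!a -> !e) || !c) -> !d) == !d) && ((!b && c) == ((d && e) -> e)))}.
(((((!a -> !e) || !c) -> !d) == !d) && ((!b && c) == ((d && e) -> e))): α-rule — add ((((!a -> !e) || !c) -> !d) == !d), ((!b && c) == ((d && e) -> e)).
((((!a -> !e) || !c) -> !d) == !d): β-rule — branch into (((!a -> !e) || !c) -> !d), !d  //  !(((!a -> !e) || !c) -> !d), !!d.
  branch 1 (add (((!a -> !e) || !c) -> !d), !d):
    ((!b && c) == ((d && e) -> e)): β-rule — branch into (!b && c), ((d && e) -> e)  //  !(!b && c), !((d && e) -> e).
      branch 1.1 (add (!b && c), ((d && e) -> e)):
        (!b && c): α-rule — add !b, c.
        (((!a -> !e) || !c) -> !d): β-rule — branch into !((!a -> !e) || !c)  //  !d.
          branch 1.1.1 (add !((!a -> !e) || !c)):
            !((!a -> !e) || !c): α-rule — add !(!a -> !e), !!c.
            !(!a -> !e): α-rule — add !a, !!e.
            ((d && e) -> e): β-rule — branch into !(d && e)  //  e.
              branch 1.1.1.1 (add !(d && e)):
                !(d && e): β-rule — branch into !d  //  !e.
                  branch 1.1.1.1.1 (add !d):
                    ○ open, literals {a=false, b=false, c=true, d=false, e=true}.
                  branch 1.1.1.1.2 (add !e):
                    × closes — contains both e and !e.
              branch 1.1.1.2 (add e):
                ○ open, literals {a=false, b=false, c=true, d=false, e=true}.
          branch 1.1.2 (add !d):
            ((d && e) -> e): β-rule — branch into !(d && e)  //  e.
              branch 1.1.2.1 (add !(d && e)):
                !(d && e): β-rule — branch into !d  //  !e.
                  branch 1.1.2.1.1 (add !d):
                    ○ open, literals {b=false, c=true, d=false}.
                  branch 1.1.2.1.2 (add !e):
                    ○ open, literals {b=false, c=true, d=false, e=false}.
              branch 1.1.2.2 (add e):
                ○ open, literals {b=false, c=true, d=false, e=true}.
      branch 1.2 (add !(!b && c), !((d && e) -> e)):
        !((d && e) -> e): α-rule — add (d && e), !e.
        (d && e): α-rule — add d, e.
        × closes — contains both d and !d.
  branch 2 (add !(((!a -> !e) || !c) -> !d), !!d):
    !(((!a -> !e) || !c) -> !d): α-rule — add ((!a -> !e) || !c), !!d.
    ((!b && c) == ((d && e) -> e)): β-rule — branch into (!b && c), ((d && e) -> e)  //  !(!b && c), !((d && e) -> e).
      branch 2.1 (add (!b && c), ((d && e) -> e)):
        (!b && c): α-rule — add !b, c.
        ((!a -> !e) || !c): β-rule — branch into (!a -> !e)  //  !c.
          branch 2.1.1 (add (!a -> !e)):
            ((d && e) -> e): β-rule — branch into !(d && e)  //  e.
              branch 2.1.1.1 (add !(d && e)):
                (!a -> !e): β-rule — branch into !!a  //  !e.
                  branch 2.1.1.1.1 (add !!a):
                    !(d && e): β-rule — branch into !d  //  !e.
                      branch 2.1.1.1.1.1 (add !d):
                        × closes — contains both d and !d.
                      branch 2.1.1.1.1.2 (add !e):
                        ○ open, literals {a=true, b=false, c=true, d=true, e=false}.
                  branch 2.1.1.1.2 (add !e):
                    !(d && e): β-rule — branch into !d  //  !e.
                      branch 2.1.1.1.2.1 (add !d):
                        × closes — contains both d and !d.
                      branch 2.1.1.1.2.2 (add !e):
                        ○ open, literals {b=false, c=true, d=true, e=false}.
              branch 2.1.1.2 (add e):
                (!a -> !e): β-rule — branch into !!a  //  !e.
                  branch 2.1.1.2.1 (add !!a):
                    ○ open, literals {a=true, b=false, c=true, d=true, e=true}.
                  branch 2.1.1.2.2 (add !e):
                    × closes — contains both e and !e.
          branch 2.1.2 (add !c):
            × closes — contains both c and !c.
      branch 2.2 (add !(!b && c), !((d && e) -> e)):
        !((d && e) -> e): α-rule — add (d && e), !e.
        (d && e): α-rule — add d, e.
        × closes — contains both e and !e.
7 branches closed, 8 open.
Each open branch fixes some atoms; the unmentioned ones are free. Counting distinct full assignments: branch {a=false, b=false, c=true, d=false, e=true} (none free) contributes 1 new; branch {a=false, b=false, c=true, d=false, e=true} (none free) contributes 0 new; branch {b=false, c=true, d=false} (a, e) contributes 3 new; branch {b=false, c=true, d=false, e=false} (a) contributes 0 new; branch {b=false, c=true, d=false, e=true} (a) contributes 0 new; branch {a=true, b=false, c=true, d=true, e=false} (none free) contributes 1 new; branch {b=false, c=true, d=true, e=false} (a) contributes 1 new; branch {a=true, b=false, c=true, d=true, e=true} (none free) contributes 1 new. Total: 7.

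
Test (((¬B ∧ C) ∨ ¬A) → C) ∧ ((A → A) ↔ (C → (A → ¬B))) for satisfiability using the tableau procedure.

Initial set: {T ((((¬B ∧ C) ∨ ¬A) → C) ∧ ((A → A) ↔ (C → (A → ¬B))))}.
T ((((¬B ∧ C) ∨ ¬A) → C) ∧ ((A → A) ↔ (C → (A → ¬B)))): α-rule — add T (((¬B ∧ C) ∨ ¬A) → C), T ((A → A) ↔ (C → (A → ¬B))).
T (((¬B ∧ C) ∨ ¬A) → C): β-rule — branch into F ((¬B ∧ C) ∨ ¬A)  //  T C.
  branch 1 (add F ((¬B ∧ C) ∨ ¬A)):
    F ((¬B ∧ C) ∨ ¬A): α-rule — add F (¬B ∧ C), F ¬A.
    T ((A → A) ↔ (C → (A → ¬B))): β-rule — branch into T (A → A), T (C → (A → ¬B))  //  F (A → A), F (C → (A → ¬B)).
      branch 1.1 (add T (A → A), T (C → (A → ¬B))):
        F (¬B ∧ C): β-rule — branch into F ¬B  //  F C.
          branch 1.1.1 (add F ¬B):
            T (A → A): β-rule — branch into F A  //  T A.
              branch 1.1.1.1 (add F A):
                × closes — contains both A and ¬A.
              branch 1.1.1.2 (add T A):
                T (C → (A → ¬B)): β-rule — branch into F C  //  T (A → ¬B).
                  branch 1.1.1.2.1 (add F C):
                    ○ open, literals {A=1, B=1, C=0}.
                  branch 1.1.1.2.2 (add T (A → ¬B)):
                    T (A → ¬B): β-rule — branch into F A  //  T ¬B.
                      branch 1.1.1.2.2.1 (add F A):
                        × closes — contains both A and ¬A.
                      branch 1.1.1.2.2.2 (add T ¬B):
                        × closes — contains both B and ¬B.
          branch 1.1.2 (add F C):
            T (A → A): β-rule — branch into F A  //  T A.
              branch 1.1.2.1 (add F A):
                × closes — contains both A and ¬A.
              branch 1.1.2.2 (add T A):
                T (C → (A → ¬B)): β-rule — branch into F C  //  T (A → ¬B).
                  branch 1.1.2.2.1 (add F C):
                    ○ open, literals {A=1, C=0}.
                  branch 1.1.2.2.2 (add T (A → ¬B)):
                    T (A → ¬B): β-rule — branch into F A  //  T ¬B.
                      branch 1.1.2.2.2.1 (add F A):
                        × closes — contains both A and ¬A.
                      branch 1.1.2.2.2.2 (add T ¬B):
                        ○ open, literals {A=1, B=0, C=0}.
      branch 1.2 (add F (A → A), F (C → (A → ¬B))):
        F (A → A): α-rule — add T A, F A.
        × closes — contains both A and ¬A.
  branch 2 (add T C):
    T ((A → A) ↔ (C → (A → ¬B))): β-rule — branch into T (A → A), T (C → (A → ¬B))  //  F (A → A), F (C → (A → ¬B)).
      branch 2.1 (add T (A → A), T (C → (A → ¬B))):
        T (A → A): β-rule — branch into F A  //  T A.
          branch 2.1.1 (add F A):
            T (C → (A → ¬B)): β-rule — branch into F C  //  T (A → ¬B).
              branch 2.1.1.1 (add F C):
                × closes — contains both C and ¬C.
              branch 2.1.1.2 (add T (A → ¬B)):
                T (A → ¬B): β-rule — branch into F A  //  T ¬B.
                  branch 2.1.1.2.1 (add F A):
                    ○ open, literals {A=0, C=1}.
                  branch 2.1.1.2.2 (add T ¬B):
                    ○ open, literals {A=0, B=0, C=1}.
          branch 2.1.2 (add T A):
            T (C → (A → ¬B)): β-rule — branch into F C  //  T (A → ¬B).
              branch 2.1.2.1 (add F C):
                × closes — contains both C and ¬C.
              branch 2.1.2.2 (add T (A → ¬B)):
                T (A → ¬B): β-rule — branch into F A  //  T ¬B.
                  branch 2.1.2.2.1 (add F A):
                    × closes — contains both A and ¬A.
                  branch 2.1.2.2.2 (add T ¬B):
                    ○ open, literals {A=1, B=0, C=1}.
      branch 2.2 (add F (A → A), F (C → (A → ¬B))):
        F (A → A): α-rule — add T A, F A.
        × closes — contains both A and ¬A.
10 branches closed, 6 open.
An open branch gives a satisfying assignment: A=1, B=1, C=0.

Satisfiable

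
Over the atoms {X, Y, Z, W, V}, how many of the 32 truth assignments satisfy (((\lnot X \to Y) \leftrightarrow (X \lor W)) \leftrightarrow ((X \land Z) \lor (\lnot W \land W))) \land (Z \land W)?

Initial set: {((((\lnot X \to Y) \leftrightarrow (X \lor W)) \leftrightarrow ((X \land Z) \lor (\lnot W \land W))) \land (Z \land W))}.
((((\lnot X \to Y) \leftrightarrow (X \lor W)) \leftrightarrow ((X \land Z) \lor (\lnot W \land W))) \land (Z \land W)): α-rule — add (((\lnot X \to Y) \leftrightarrow (X \lor W)) \leftrightarrow ((X \land Z) \lor (\lnot W \land W))), (Z \land W).
(Z \land W): α-rule — add Z, W.
(((\lnot X \to Y) \leftrightarrow (X \lor W)) \leftrightarrow ((X \land Z) \lor (\lnot W \land W))): β-rule — branch into ((\lnot X \to Y) \leftrightarrow (X \lor W)), ((X \land Z) \lor (\lnot W \land W))  //  \lnot ((\lnot X \to Y) \leftrightarrow (X \lor W)), \lnot ((X \land Z) \lor (\lnot W \land W)).
  branch 1 (add ((\lnot X \to Y) \leftrightarrow (X \lor W)), ((X \land Z) \lor (\lnot W \land W))):
    ((\lnot X \to Y) \leftrightarrow (X \lor W)): β-rule — branch into (\lnot X \to Y), (X \lor W)  //  \lnot (\lnot X \to Y), \lnot (X \lor W).
      branch 1.1 (add (\lnot X \to Y), (X \lor W)):
        ((X \land Z) \lor (\lnot W \land W)): β-rule — branch into (X \land Z)  //  (\lnot W \land W).
          branch 1.1.1 (add (X \land Z)):
            (X \land Z): α-rule — add X, Z.
            (\lnot X \to Y): β-rule — branch into \lnot \lnot X  //  Y.
              branch 1.1.1.1 (add \lnot \lnot X):
                (X \lor W): β-rule — branch into X  //  W.
                  branch 1.1.1.1.1 (add X):
                    ○ open, literals {W=true, X=true, Z=true}.
                  branch 1.1.1.1.2 (add W):
                    ○ open, literals {W=true, X=true, Z=true}.
              branch 1.1.1.2 (add Y):
                (X \lor W): β-rule — branch into X  //  W.
                  branch 1.1.1.2.1 (add X):
                    ○ open, literals {W=true, X=true, Y=true, Z=true}.
                  branch 1.1.1.2.2 (add W):
                    ○ open, literals {W=true, X=true, Y=true, Z=true}.
          branch 1.1.2 (add (\lnot W \land W)):
            (\lnot W \land W): α-rule — add \lnot W, W.
            × closes — contains both W and \lnot W.
      branch 1.2 (add \lnot (\lnot X \to Y), \lnot (X \lor W)):
        \lnot (\lnot X \to Y): α-rule — add \lnot X, \lnot Y.
        \lnot (X \lor W): α-rule — add \lnot X, \lnot W.
        × closes — contains both W and \lnot W.
  branch 2 (add \lnot ((\lnot X \to Y) \leftrightarrow (X \lor W)), \lnot ((X \land Z) \lor (\lnot W \land W))):
    \lnot ((X \land Z) \lor (\lnot W \land W)): α-rule — add \lnot (X \land Z), \lnot (\lnot W \land W).
    \lnot ((\lnot X \to Y) \leftrightarrow (X \lor W)): β-rule — branch into (\lnot X \to Y), \lnot (X \lor W)  //  \lnot (\lnot X \to Y), (X \lor W).
      branch 2.1 (add (\lnot X \to Y), \lnot (X \lor W)):
        \lnot (X \lor W): α-rule — add \lnot X, \lnot W.
        × closes — contains both W and \lnot W.
      branch 2.2 (add \lnot (\lnot X \to Y), (X \lor W)):
        \lnot (\lnot X \to Y): α-rule — add \lnot X, \lnot Y.
        \lnot (X \land Z): β-rule — branch into \lnot X  //  \lnot Z.
          branch 2.2.1 (add \lnot X):
            \lnot (\lnot W \land W): β-rule — branch into \lnot \lnot W  //  \lnot W.
              branch 2.2.1.1 (add \lnot \lnot W):
                (X \lor W): β-rule — branch into X  //  W.
                  branch 2.2.1.1.1 (add X):
                    × closes — contains both X and \lnot X.
                  branch 2.2.1.1.2 (add W):
                    ○ open, literals {W=true, X=false, Y=false, Z=true}.
              branch 2.2.1.2 (add \lnot W):
                × closes — contains both W and \lnot W.
          branch 2.2.2 (add \lnot Z):
            × closes — contains both Z and \lnot Z.
6 branches closed, 5 open.
Each open branch fixes some atoms; the unmentioned ones are free. Counting distinct full assignments: branch {W=true, X=true, Z=true} (Y, V) contributes 4 new; branch {W=true, X=true, Z=true} (Y, V) contributes 0 new; branch {W=true, X=true, Y=true, Z=true} (V) contributes 0 new; branch {W=true, X=true, Y=true, Z=true} (V) contributes 0 new; branch {W=true, X=false, Y=false, Z=true} (V) contributes 2 new. Total: 6.

6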